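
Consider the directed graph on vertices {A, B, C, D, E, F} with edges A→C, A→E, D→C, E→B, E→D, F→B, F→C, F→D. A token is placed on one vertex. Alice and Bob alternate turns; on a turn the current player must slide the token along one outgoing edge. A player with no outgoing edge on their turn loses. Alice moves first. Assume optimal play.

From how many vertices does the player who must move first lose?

2

Compute win/loss labels from the base case upward. A position with no move is L. Any other position is W if it can reach an L in one move, else L.
Every edge goes from a vertex to one that appears earlier in the order B, C, D, F, E, A, so processing vertices in that order labels each vertex after all of its successors.
B: no outgoing edge → L
C: no outgoing edge → L
D: W (go to C, an L position)
F: W (go to C, an L position)
E: W (go to B, an L position)
A: W (go to C, an L position)
The L vertices are B, C; that is 2 in all.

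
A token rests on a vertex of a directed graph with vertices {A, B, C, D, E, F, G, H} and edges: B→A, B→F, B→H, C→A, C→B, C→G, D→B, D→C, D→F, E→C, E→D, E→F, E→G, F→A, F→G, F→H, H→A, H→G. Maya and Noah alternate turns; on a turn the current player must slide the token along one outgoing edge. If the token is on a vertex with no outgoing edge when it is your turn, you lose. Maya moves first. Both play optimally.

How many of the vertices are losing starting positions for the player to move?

Label each position W (a win for the player to move) or L (a loss). A position with no legal move is L; any other position is W exactly when some move reaches an L, and L when every move reaches a W.
Every edge goes from a vertex to one that appears earlier in the order A, G, H, F, B, C, D, E, so processing vertices in that order labels each vertex after all of its successors.
A: no outgoing edge → L
G: no outgoing edge → L
H: reaches L-position G → W
F: reaches L-position G → W
B: reaches L-position A → W
C: reaches L-position G → W
D: only reaches C(W), B(W), F(W), all W → L
E: reaches L-position D → W
The L vertices are A, D, G; that is 3 in all.

3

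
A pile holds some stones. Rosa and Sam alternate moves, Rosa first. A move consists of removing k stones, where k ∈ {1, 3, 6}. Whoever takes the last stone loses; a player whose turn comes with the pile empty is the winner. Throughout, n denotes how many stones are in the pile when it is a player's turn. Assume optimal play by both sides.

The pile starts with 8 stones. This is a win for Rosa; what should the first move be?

Compute win/loss labels from the base case upward. A position with no move is W. Any other position is W if it can reach an L in one move, else L.
n=0: no move; the opponent has just taken the last stone and therefore loses → W
n=1: the only move is to 0(W), a W ⇒ L
n=2: can move to 1, which is L ⇒ W
n=3: moves to 2(W), 0(W); every one is W ⇒ L
n=4: can move to 3, which is L ⇒ W
n=5: moves to 4(W), 2(W); every one is W ⇒ L
n=6: can move to 5, which is L ⇒ W
n=7: can move to 1, which is L ⇒ W
n=8: can move to 5, which is L ⇒ W
From 8, the L positions reachable in one move are: 5.

Remove 3, leaving 5.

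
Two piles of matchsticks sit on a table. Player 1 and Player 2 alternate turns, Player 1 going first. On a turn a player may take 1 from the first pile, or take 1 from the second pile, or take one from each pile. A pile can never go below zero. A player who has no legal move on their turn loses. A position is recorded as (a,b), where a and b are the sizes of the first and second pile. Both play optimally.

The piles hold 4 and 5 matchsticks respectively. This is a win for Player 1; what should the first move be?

Build the W/L table. Terminal = L. A non-terminal position is W if it has a move to some L; otherwise it is L.
No move ever increases a pile, so every position that can arise here has a ≤ 4 and b ≤ 5; it is enough to label the cells with 0 ≤ a ≤ 4 and 0 ≤ b ≤ 5.
Every move lowers a or b (never raises either), so fill the grid row by row in increasing a, and left to right within a row: each cell's successors are then already labelled.
      b=0  b=1  b=2  b=3  b=4  b=5
a=0:    L    W    L    W    L    W
a=1:    W    W    W    W    W    W
a=2:    L    W    L    W    L    W
a=3:    W    W    W    W    W    W
a=4:    L    W    L    W    L    W
Cells with no legal move (terminal, hence L): (0,0).
The remaining L cells, each justified by listing all of its moves:
(0,2): the only move is to (0,1)(W), a W ⇒ L
(0,4): the only move is to (0,3)(W), a W ⇒ L
(2,0): the only move is to (1,0)(W), a W ⇒ L
(2,2): moves to (1,2)(W), (2,1)(W), (1,1)(W); every one is W ⇒ L
(2,4): moves to (1,4)(W), (2,3)(W), (1,3)(W); every one is W ⇒ L
(4,0): the only move is to (3,0)(W), a W ⇒ L
(4,2): moves to (3,2)(W), (4,1)(W), (3,1)(W); every one is W ⇒ L
(4,4): moves to (3,4)(W), (4,3)(W), (3,3)(W); every one is W ⇒ L
Every other cell has at least one move into one of the L cells above, so it is W.
From (4,5), the L positions reachable in one move are: (4,4).

Move to (4,4).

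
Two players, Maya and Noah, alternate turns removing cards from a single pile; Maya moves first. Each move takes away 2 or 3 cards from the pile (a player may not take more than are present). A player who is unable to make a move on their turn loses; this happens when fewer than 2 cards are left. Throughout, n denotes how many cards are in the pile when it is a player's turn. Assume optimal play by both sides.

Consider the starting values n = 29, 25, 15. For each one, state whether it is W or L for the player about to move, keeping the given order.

Work bottom-up. With no move the player to move loses. Otherwise the position is W if at least one move leads to an L position for the opponent, and L if every move leads to a W.
n=0: no move → L
n=1: no move → L
n=2: →0(L), so W
n=3: →1(L), so W
n=4: →1(L), so W
n=5: →3(W), 2(W) — all W, so L
n=6: →4(W), 3(W) — all W, so L
n=7: →5(L), so W
n=8: →6(L), so W
n=9: →6(L), so W
n=10: →8(W), 7(W) — all W, so L
n=11: →9(W), 8(W) — all W, so L
n=12: →10(L), so W
n=13: →11(L), so W
n=14: →11(L), so W
n=15: →13(W), 12(W) — all W, so L
n=16: →14(W), 13(W) — all W, so L
n=17: →15(L), so W
n=18: →16(L), so W
n=19: →16(L), so W
n=20: →18(W), 17(W) — all W, so L
n=21: →19(W), 18(W) — all W, so L
n=22: →20(L), so W
n=23: →21(L), so W
n=24: →21(L), so W
n=25: →23(W), 22(W) — all W, so L
n=26: →24(W), 23(W) — all W, so L
n=27: →25(L), so W
n=28: →26(L), so W
n=29: →26(L), so W

29: W, 25: L, 15: L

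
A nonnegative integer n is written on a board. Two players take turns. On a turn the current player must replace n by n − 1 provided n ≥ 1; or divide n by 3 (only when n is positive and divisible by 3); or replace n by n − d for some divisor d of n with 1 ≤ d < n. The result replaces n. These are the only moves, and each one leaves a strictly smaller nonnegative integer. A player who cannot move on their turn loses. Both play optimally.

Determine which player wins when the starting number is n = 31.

Compute win/loss labels from the base case upward. A position with no move is L. Any other position is W if it can reach an L in one move, else L.
n=0: no move → L
n=1: reaches L-position 0 → W
n=2: only reaches 1(W), which is W → L
n=3: reaches L-position 2 → W
n=4: reaches L-position 2 → W
n=5: only reaches 4(W), which is W → L
n=6: reaches L-position 2 → W
n=7: only reaches 6(W), which is W → L
n=8: reaches L-position 7 → W
n=9: only reaches 3(W), 6(W), 8(W), all W → L
n=10: reaches L-position 5 → W
n=11: only reaches 10(W), which is W → L
n=12: reaches L-position 9 → W
n=13: only reaches 12(W), which is W → L
n=14: reaches L-position 7 → W
n=15: reaches L-position 5 → W
n=16: only reaches 8(W), 12(W), 14(W), 15(W), all W → L
n=17: reaches L-position 16 → W
n=18: reaches L-position 9 → W
n=19: only reaches 18(W), which is W → L
n=20: reaches L-position 16 → W
n=21: reaches L-position 7 → W
n=22: reaches L-position 11 → W
n=23: only reaches 22(W), which is W → L
n=24: reaches L-position 16 → W
n=25: only reaches 20(W), 24(W), all W → L
n=26: reaches L-position 13 → W
n=27: reaches L-position 9 → W
n=28: only reaches 14(W), 21(W), 24(W), 26(W), 27(W), all W → L
n=29: reaches L-position 28 → W
n=30: reaches L-position 25 → W
n=31: only reaches 30(W), which is W → L
The starting position 31 is L: whatever the player to move does, the opponent receives a W position.

The second player wins.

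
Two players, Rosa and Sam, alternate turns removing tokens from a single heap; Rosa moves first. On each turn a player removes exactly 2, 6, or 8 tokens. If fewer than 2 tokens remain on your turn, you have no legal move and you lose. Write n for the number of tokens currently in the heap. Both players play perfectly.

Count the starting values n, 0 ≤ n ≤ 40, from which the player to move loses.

12

Positions with no move are L. A position that does have a move is losing for the player to move precisely when every available move leads to a winning position for the opponent. Fill in the labels:
n=0: no move → L
n=1: no move → L
n=2: reaches L-position 0 → W
n=3: reaches L-position 1 → W
n=4: only reaches 2(W), which is W → L
n=5: only reaches 3(W), which is W → L
n=6: reaches L-position 4 → W
n=7: reaches L-position 5 → W
n=8: reaches L-position 0 → W
n=9: reaches L-position 1 → W
n=10: reaches L-position 4 → W
n=11: reaches L-position 5 → W
n=12: reaches L-position 4 → W
n=13: reaches L-position 5 → W
n=14: only reaches 12(W), 8(W), 6(W), all W → L
n=15: only reaches 13(W), 9(W), 7(W), all W → L
n=16: reaches L-position 14 → W
n=17: reaches L-position 15 → W
n=18: only reaches 16(W), 12(W), 10(W), all W → L
n=19: only reaches 17(W), 13(W), 11(W), all W → L
n=20: reaches L-position 18 → W
n=21: reaches L-position 19 → W
n=22: reaches L-position 14 → W
n=23: reaches L-position 15 → W
n=24: reaches L-position 18 → W
n=25: reaches L-position 19 → W
n=26: reaches L-position 18 → W
n=27: reaches L-position 19 → W
n=28: only reaches 26(W), 22(W), 20(W), all W → L
n=29: only reaches 27(W), 23(W), 21(W), all W → L
n=30: reaches L-position 28 → W
n=31: reaches L-position 29 → W
n=32: only reaches 30(W), 26(W), 24(W), all W → L
n=33: only reaches 31(W), 27(W), 25(W), all W → L
n=34: reaches L-position 32 → W
n=35: reaches L-position 33 → W
n=36: reaches L-position 28 → W
n=37: reaches L-position 29 → W
n=38: reaches L-position 32 → W
n=39: reaches L-position 33 → W
n=40: reaches L-position 32 → W
L entries with 0 ≤ n ≤ 40: n = 0, 1, 4, 5, 14, 15, 18, 19, 28, 29, 32, 33; that makes 12.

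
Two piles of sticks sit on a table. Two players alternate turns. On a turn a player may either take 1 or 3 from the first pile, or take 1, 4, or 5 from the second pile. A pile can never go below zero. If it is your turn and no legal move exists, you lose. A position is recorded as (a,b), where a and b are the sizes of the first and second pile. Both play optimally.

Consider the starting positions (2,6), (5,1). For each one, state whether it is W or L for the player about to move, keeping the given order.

Positions with no move are L. A position that does have a move is losing for the player to move precisely when every available move leads to a winning position for the opponent. Fill in the labels:
No move ever increases a pile, so every position that can arise here has a ≤ 5 and b ≤ 6; it is enough to label the cells with 0 ≤ a ≤ 5 and 0 ≤ b ≤ 6.
Every move lowers a or b (never raises either), so fill the grid row by row in increasing a, and left to right within a row: each cell's successors are then already labelled.
      b=0  b=1  b=2  b=3  b=4  b=5  b=6
a=0:    L    W    L    W    W    W    W
a=1:    W    L    W    L    W    W    W
a=2:    L    W    L    W    W    W    W
a=3:    W    L    W    L    W    W    W
a=4:    L    W    L    W    W    W    W
a=5:    W    L    W    L    W    W    W
Cells with no legal move (terminal, hence L): (0,0).
The remaining L cells, each justified by listing all of its moves:
(0,2): →(0,1)(W) only, which is W, so L
(1,1): →(0,1)(W), (1,0)(W) — all W, so L
(1,3): →(0,3)(W), (1,2)(W) — all W, so L
(2,0): →(1,0)(W) only, which is W, so L
(2,2): →(1,2)(W), (2,1)(W) — all W, so L
(3,1): →(2,1)(W), (0,1)(W), (3,0)(W) — all W, so L
(3,3): →(2,3)(W), (0,3)(W), (3,2)(W) — all W, so L
(4,0): →(3,0)(W), (1,0)(W) — all W, so L
(4,2): →(3,2)(W), (1,2)(W), (4,1)(W) — all W, so L
(5,1): →(4,1)(W), (2,1)(W), (5,0)(W) — all W, so L
(5,3): →(4,3)(W), (2,3)(W), (5,2)(W) — all W, so L
Every other cell has at least one move into one of the L cells above, so it is W.
(2,6): the move to (2,2) reaches an L cell, so W
(5,1): one of the L cells justified above, so L

(2,6): W, (5,1): L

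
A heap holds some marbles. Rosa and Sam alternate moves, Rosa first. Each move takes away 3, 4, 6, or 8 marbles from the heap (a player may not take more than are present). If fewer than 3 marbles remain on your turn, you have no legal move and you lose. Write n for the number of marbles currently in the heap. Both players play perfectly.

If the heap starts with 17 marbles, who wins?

Rosa wins.

Work bottom-up. With no move the player to move loses. Otherwise the position is W if at least one move leads to an L position for the opponent, and L if every move leads to a W.
n=0: no move → L
n=1: no move → L
n=2: no move → L
n=3: can move to 0, which is L ⇒ W
n=4: can move to 1, which is L ⇒ W
n=5: can move to 2, which is L ⇒ W
n=6: can move to 2, which is L ⇒ W
n=7: can move to 1, which is L ⇒ W
n=8: can move to 2, which is L ⇒ W
n=9: can move to 1, which is L ⇒ W
n=10: can move to 2, which is L ⇒ W
n=11: moves to 8(W), 7(W), 5(W), 3(W); every one is W ⇒ L
n=12: moves to 9(W), 8(W), 6(W), 4(W); every one is W ⇒ L
n=13: moves to 10(W), 9(W), 7(W), 5(W); every one is W ⇒ L
n=14: can move to 11, which is L ⇒ W
n=15: can move to 12, which is L ⇒ W
n=16: can move to 13, which is L ⇒ W
n=17: can move to 13, which is L ⇒ W
From 17 Rosa can remove 4, leaving 13, reaching an L position.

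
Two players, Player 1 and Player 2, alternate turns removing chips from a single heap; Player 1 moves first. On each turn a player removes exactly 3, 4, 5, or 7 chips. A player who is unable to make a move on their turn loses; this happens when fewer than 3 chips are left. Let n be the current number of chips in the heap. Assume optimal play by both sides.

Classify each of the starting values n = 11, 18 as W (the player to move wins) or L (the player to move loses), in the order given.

11: L, 18: W

Classify positions by backward induction: terminal positions (no move available) are L. From any other position, the mover wins iff some move reaches an L.
n=0: no move → L
n=1: no move → L
n=2: no move → L
n=3: reaches L-position 0 → W
n=4: reaches L-position 1 → W
n=5: reaches L-position 2 → W
n=6: reaches L-position 2 → W
n=7: reaches L-position 2 → W
n=8: reaches L-position 1 → W
n=9: reaches L-position 2 → W
n=10: only reaches 7(W), 6(W), 5(W), 3(W), all W → L
n=11: only reaches 8(W), 7(W), 6(W), 4(W), all W → L
n=12: only reaches 9(W), 8(W), 7(W), 5(W), all W → L
n=13: reaches L-position 10 → W
n=14: reaches L-position 11 → W
n=15: reaches L-position 12 → W
n=16: reaches L-position 12 → W
n=17: reaches L-position 12 → W
n=18: reaches L-position 11 → W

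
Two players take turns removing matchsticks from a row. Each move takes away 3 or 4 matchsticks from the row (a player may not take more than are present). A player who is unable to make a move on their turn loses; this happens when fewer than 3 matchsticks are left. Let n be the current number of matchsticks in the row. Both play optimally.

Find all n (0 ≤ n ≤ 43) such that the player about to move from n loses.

Build the W/L table. Terminal = L. A non-terminal position is W if it has a move to some L; otherwise it is L.
n=0: no move → L
n=1: no move → L
n=2: no move → L
n=3: W (go to 0, an L position)
n=4: W (go to 1, an L position)
n=5: W (go to 2, an L position)
n=6: W (go to 2, an L position)
n=7: L (options 4(W), 3(W) are all W)
n=8: L (options 5(W), 4(W) are all W)
n=9: L (options 6(W), 5(W) are all W)
n=10: W (go to 7, an L position)
n=11: W (go to 8, an L position)
n=12: W (go to 9, an L position)
n=13: W (go to 9, an L position)
n=14: L (options 11(W), 10(W) are all W)
n=15: L (options 12(W), 11(W) are all W)
n=16: L (options 13(W), 12(W) are all W)
n=17: W (go to 14, an L position)
n=18: W (go to 15, an L position)
n=19: W (go to 16, an L position)
n=20: W (go to 16, an L position)
n=21: L (options 18(W), 17(W) are all W)
n=22: L (options 19(W), 18(W) are all W)
n=23: L (options 20(W), 19(W) are all W)
n=24: W (go to 21, an L position)
n=25: W (go to 22, an L position)
n=26: W (go to 23, an L position)
n=27: W (go to 23, an L position)
n=28: L (options 25(W), 24(W) are all W)
n=29: L (options 26(W), 25(W) are all W)
n=30: L (options 27(W), 26(W) are all W)
n=31: W (go to 28, an L position)
n=32: W (go to 29, an L position)
n=33: W (go to 30, an L position)
n=34: W (go to 30, an L position)
n=35: L (options 32(W), 31(W) are all W)
n=36: L (options 33(W), 32(W) are all W)
n=37: L (options 34(W), 33(W) are all W)
n=38: W (go to 35, an L position)
n=39: W (go to 36, an L position)
n=40: W (go to 37, an L position)
n=41: W (go to 37, an L position)
n=42: L (options 39(W), 38(W) are all W)
n=43: L (options 40(W), 39(W) are all W)
The losing starting values of n are exactly the entries labelled L in this table (20 of them).

0, 1, 2, 7, 8, 9, 14, 15, 16, 21, 22, 23, 28, 29, 30, 35, 36, 37, 42, 43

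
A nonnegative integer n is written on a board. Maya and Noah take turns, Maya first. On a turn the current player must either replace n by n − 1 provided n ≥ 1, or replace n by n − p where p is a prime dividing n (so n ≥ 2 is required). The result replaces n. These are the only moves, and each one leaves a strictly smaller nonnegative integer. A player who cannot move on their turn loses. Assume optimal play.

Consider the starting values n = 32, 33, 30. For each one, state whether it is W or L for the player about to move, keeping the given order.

Use the standard recursion: the mover loses at a terminal position; elsewhere, the mover wins exactly when some move hands the opponent an L position.
n=0: no move → L
n=1: W (go to 0, an L position)
n=2: W (go to 0, an L position)
n=3: W (go to 0, an L position)
n=4: L (options 2(W), 3(W) are all W)
n=5: W (go to 0, an L position)
n=6: W (go to 4, an L position)
n=7: W (go to 0, an L position)
n=8: L (options 6(W), 7(W) are all W)
n=9: W (go to 8, an L position)
n=10: W (go to 8, an L position)
n=11: W (go to 0, an L position)
n=12: L (options 9(W), 10(W), 11(W) are all W)
n=13: W (go to 0, an L position)
n=14: W (go to 12, an L position)
n=15: W (go to 12, an L position)
n=16: L (options 14(W), 15(W) are all W)
n=17: W (go to 0, an L position)
n=18: W (go to 16, an L position)
n=19: W (go to 0, an L position)
n=20: L (options 15(W), 18(W), 19(W) are all W)
n=21: W (go to 20, an L position)
n=22: W (go to 20, an L position)
n=23: W (go to 0, an L position)
n=24: L (options 21(W), 22(W), 23(W) are all W)
n=25: W (go to 20, an L position)
n=26: W (go to 24, an L position)
n=27: W (go to 24, an L position)
n=28: L (options 21(W), 26(W), 27(W) are all W)
n=29: W (go to 0, an L position)
n=30: W (go to 28, an L position)
n=31: W (go to 0, an L position)
n=32: L (options 30(W), 31(W) are all W)
n=33: W (go to 32, an L position)

32: L, 33: W, 30: W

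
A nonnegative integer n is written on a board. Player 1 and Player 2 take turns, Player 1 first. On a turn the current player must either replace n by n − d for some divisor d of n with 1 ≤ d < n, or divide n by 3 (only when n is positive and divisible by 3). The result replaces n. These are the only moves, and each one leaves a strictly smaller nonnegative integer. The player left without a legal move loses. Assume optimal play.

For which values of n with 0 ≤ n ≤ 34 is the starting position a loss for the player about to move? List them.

0, 1, 4, 7, 9, 11, 13, 15, 17, 19, 23, 25, 28, 31

Work bottom-up. With no move the player to move loses. Otherwise the position is W if at least one move leads to an L position for the opponent, and L if every move leads to a W.
n=0: no move → L
n=1: no move → L
n=2: W (go to 1, an L position)
n=3: W (go to 1, an L position)
n=4: L (options 2(W), 3(W) are all W)
n=5: W (go to 4, an L position)
n=6: W (go to 4, an L position)
n=7: L (sole option 6(W) is W)
n=8: W (go to 4, an L position)
n=9: L (options 3(W), 6(W), 8(W) are all W)
n=10: W (go to 9, an L position)
n=11: L (sole option 10(W) is W)
n=12: W (go to 4, an L position)
n=13: L (sole option 12(W) is W)
n=14: W (go to 7, an L position)
n=15: L (options 5(W), 10(W), 12(W), 14(W) are all W)
n=16: W (go to 15, an L position)
n=17: L (sole option 16(W) is W)
n=18: W (go to 9, an L position)
n=19: L (sole option 18(W) is W)
n=20: W (go to 15, an L position)
n=21: W (go to 7, an L position)
n=22: W (go to 11, an L position)
n=23: L (sole option 22(W) is W)
n=24: W (go to 23, an L position)
n=25: L (options 20(W), 24(W) are all W)
n=26: W (go to 13, an L position)
n=27: W (go to 9, an L position)
n=28: L (options 14(W), 21(W), 24(W), 26(W), 27(W) are all W)
n=29: W (go to 28, an L position)
n=30: W (go to 15, an L position)
n=31: L (sole option 30(W) is W)
n=32: W (go to 28, an L position)
n=33: W (go to 11, an L position)
n=34: W (go to 17, an L position)
Reading off the rows marked L gives the requested list; there are 14 such values of n.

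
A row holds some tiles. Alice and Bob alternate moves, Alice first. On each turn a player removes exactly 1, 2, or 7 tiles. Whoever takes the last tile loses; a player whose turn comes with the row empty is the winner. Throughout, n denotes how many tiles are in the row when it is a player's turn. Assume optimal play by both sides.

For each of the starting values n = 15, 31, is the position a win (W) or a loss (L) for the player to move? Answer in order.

15: W, 31: L

Label each position W (a win for the player to move) or L (a loss). A position with no legal move is W; any other position is W exactly when some move reaches an L, and L when every move reaches a W.
n=0: no move; the opponent has just taken the last tile and therefore loses → W
n=1: →0(W) only, which is W, so L
n=2: →1(L), so W
n=3: →1(L), so W
n=4: →3(W), 2(W) — all W, so L
n=5: →4(L), so W
n=6: →4(L), so W
n=7: →6(W), 5(W), 0(W) — all W, so L
n=8: →7(L), so W
n=9: →7(L), so W
n=10: →9(W), 8(W), 3(W) — all W, so L
n=11: →10(L), so W
n=12: →10(L), so W
n=13: →12(W), 11(W), 6(W) — all W, so L
n=14: →13(L), so W
n=15: →13(L), so W
n=16: →15(W), 14(W), 9(W) — all W, so L
n=17: →16(L), so W
n=18: →16(L), so W
n=19: →18(W), 17(W), 12(W) — all W, so L
n=20: →19(L), so W
n=21: →19(L), so W
n=22: →21(W), 20(W), 15(W) — all W, so L
n=23: →22(L), so W
n=24: →22(L), so W
n=25: →24(W), 23(W), 18(W) — all W, so L
n=26: →25(L), so W
n=27: →25(L), so W
n=28: →27(W), 26(W), 21(W) — all W, so L
n=29: →28(L), so W
n=30: →28(L), so W
n=31: →30(W), 29(W), 24(W) — all W, so L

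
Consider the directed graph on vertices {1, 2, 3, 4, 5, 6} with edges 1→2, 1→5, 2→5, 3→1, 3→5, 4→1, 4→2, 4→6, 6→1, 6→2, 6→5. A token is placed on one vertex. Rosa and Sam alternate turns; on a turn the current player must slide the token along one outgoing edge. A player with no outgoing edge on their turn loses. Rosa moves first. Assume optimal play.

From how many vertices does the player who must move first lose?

2

Compute win/loss labels from the base case upward. A position with no move is L. Any other position is W if it can reach an L in one move, else L.
Every edge goes from a vertex to one that appears earlier in the order 5, 2, 1, 6, 4, 3, so processing vertices in that order labels each vertex after all of its successors.
5: no outgoing edge → L
2: reaches L-position 5 → W
1: reaches L-position 5 → W
6: reaches L-position 5 → W
4: only reaches 6(W), 1(W), 2(W), all W → L
3: reaches L-position 5 → W
The L vertices are 4, 5; that is 2 in all.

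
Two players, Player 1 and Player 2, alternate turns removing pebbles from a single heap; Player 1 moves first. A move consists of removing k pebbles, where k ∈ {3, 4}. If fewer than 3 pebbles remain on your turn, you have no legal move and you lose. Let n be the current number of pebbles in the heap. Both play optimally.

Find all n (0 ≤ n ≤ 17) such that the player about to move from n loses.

Positions with no move are L. A position that does have a move is losing for the player to move precisely when every available move leads to a winning position for the opponent. Fill in the labels:
n=0: no move → L
n=1: no move → L
n=2: no move → L
n=3: →0(L), so W
n=4: →1(L), so W
n=5: →2(L), so W
n=6: →2(L), so W
n=7: →4(W), 3(W) — all W, so L
n=8: →5(W), 4(W) — all W, so L
n=9: →6(W), 5(W) — all W, so L
n=10: →7(L), so W
n=11: →8(L), so W
n=12: →9(L), so W
n=13: →9(L), so W
n=14: →11(W), 10(W) — all W, so L
n=15: →12(W), 11(W) — all W, so L
n=16: →13(W), 12(W) — all W, so L
n=17: →14(L), so W
The losing starting values of n are exactly the entries labelled L in this table (9 of them).

0, 1, 2, 7, 8, 9, 14, 15, 16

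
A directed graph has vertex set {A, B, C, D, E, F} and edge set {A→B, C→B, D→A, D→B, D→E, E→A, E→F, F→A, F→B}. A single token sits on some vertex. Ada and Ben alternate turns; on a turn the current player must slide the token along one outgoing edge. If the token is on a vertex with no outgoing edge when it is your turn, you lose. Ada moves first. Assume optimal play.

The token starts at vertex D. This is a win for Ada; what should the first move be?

Use the standard recursion: the mover loses at a terminal position; elsewhere, the mover wins exactly when some move hands the opponent an L position.
Every edge goes from a vertex to one that appears earlier in the order B, A, F, E, D, C, so processing vertices in that order labels each vertex after all of its successors.
B: no outgoing edge → L
A: →B(L), so W
F: →B(L), so W
E: →F(W), A(W) — all W, so L
D: →E(L), so W
C: →B(L), so W
From D, the L positions reachable in one move are: E, B. Any move reaching one of these is winning.

Move to E.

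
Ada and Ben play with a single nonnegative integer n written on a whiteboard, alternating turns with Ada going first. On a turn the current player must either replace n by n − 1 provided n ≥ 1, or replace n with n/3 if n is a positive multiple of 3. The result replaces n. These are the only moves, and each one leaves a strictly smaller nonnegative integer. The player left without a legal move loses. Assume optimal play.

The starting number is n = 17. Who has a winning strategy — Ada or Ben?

Ben wins.

Build the W/L table. Terminal = L. A non-terminal position is W if it has a move to some L; otherwise it is L.
n=0: no move → L
n=1: →0(L), so W
n=2: →1(W) only, which is W, so L
n=3: →2(L), so W
n=4: →3(W) only, which is W, so L
n=5: →4(L), so W
n=6: →2(L), so W
n=7: →6(W) only, which is W, so L
n=8: →7(L), so W
n=9: →3(W), 8(W) — all W, so L
n=10: →9(L), so W
n=11: →10(W) only, which is W, so L
n=12: →4(L), so W
n=13: →12(W) only, which is W, so L
n=14: →13(L), so W
n=15: →5(W), 14(W) — all W, so L
n=16: →15(L), so W
n=17: →16(W) only, which is W, so L
Every move from 17 reaches a W position, so the mover loses.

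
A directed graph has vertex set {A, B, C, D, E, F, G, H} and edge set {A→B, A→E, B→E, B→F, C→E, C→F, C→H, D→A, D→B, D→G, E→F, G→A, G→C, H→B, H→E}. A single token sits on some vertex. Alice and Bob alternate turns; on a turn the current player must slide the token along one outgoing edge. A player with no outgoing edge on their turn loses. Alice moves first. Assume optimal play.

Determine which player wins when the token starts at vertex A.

Bob wins.

Compute win/loss labels from the base case upward. A position with no move is L. Any other position is W if it can reach an L in one move, else L.
Every edge goes from a vertex to one that appears earlier in the order F, E, B, H, C, A, G, D, so processing vertices in that order labels each vertex after all of its successors.
F: no outgoing edge → L
E: can move to F, which is L ⇒ W
B: can move to F, which is L ⇒ W
H: moves to B(W), E(W); every one is W ⇒ L
C: can move to H, which is L ⇒ W
A: moves to B(W), E(W); every one is W ⇒ L
G: can move to A, which is L ⇒ W
D: can move to A, which is L ⇒ W
Every move from A reaches a W position, so the mover loses.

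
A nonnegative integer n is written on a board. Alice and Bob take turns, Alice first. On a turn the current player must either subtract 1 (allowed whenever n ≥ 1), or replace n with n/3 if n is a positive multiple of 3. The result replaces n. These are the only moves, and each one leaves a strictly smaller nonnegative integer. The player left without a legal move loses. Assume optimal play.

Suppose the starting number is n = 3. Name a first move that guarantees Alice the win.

Move to 2.

Label each position W (a win for the player to move) or L (a loss). A position with no legal move is L; any other position is W exactly when some move reaches an L, and L when every move reaches a W.
n=0: no move → L
n=1: →0(L), so W
n=2: →1(W) only, which is W, so L
n=3: →2(L), so W
From 3, the L positions reachable in one move are: 2.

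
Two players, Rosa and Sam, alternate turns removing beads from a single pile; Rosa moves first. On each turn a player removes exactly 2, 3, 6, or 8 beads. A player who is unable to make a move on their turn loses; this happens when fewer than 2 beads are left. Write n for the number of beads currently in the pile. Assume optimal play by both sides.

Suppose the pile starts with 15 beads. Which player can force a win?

Sam wins.

Label each position W (a win for the player to move) or L (a loss). A position with no legal move is L; any other position is W exactly when some move reaches an L, and L when every move reaches a W.
n=0: no move → L
n=1: no move → L
n=2: reaches L-position 0 → W
n=3: reaches L-position 1 → W
n=4: reaches L-position 1 → W
n=5: only reaches 3(W), 2(W), all W → L
n=6: reaches L-position 0 → W
n=7: reaches L-position 5 → W
n=8: reaches L-position 5 → W
n=9: reaches L-position 1 → W
n=10: only reaches 8(W), 7(W), 4(W), 2(W), all W → L
n=11: reaches L-position 5 → W
n=12: reaches L-position 10 → W
n=13: reaches L-position 10 → W
n=14: only reaches 12(W), 11(W), 8(W), 6(W), all W → L
n=15: only reaches 13(W), 12(W), 9(W), 7(W), all W → L
Every move from 15 reaches a W position, so the mover loses.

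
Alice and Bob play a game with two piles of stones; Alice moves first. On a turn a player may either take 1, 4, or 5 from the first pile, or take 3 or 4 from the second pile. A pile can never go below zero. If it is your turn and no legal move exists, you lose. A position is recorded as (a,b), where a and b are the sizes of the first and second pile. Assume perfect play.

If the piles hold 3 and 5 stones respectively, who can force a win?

Bob wins.

Build the W/L table. Terminal = L. A non-terminal position is W if it has a move to some L; otherwise it is L.
No move ever increases a pile, so every position that can arise here has a ≤ 3 and b ≤ 5; it is enough to label the cells with 0 ≤ a ≤ 3 and 0 ≤ b ≤ 5.
Every move lowers a or b (never raises either), so fill the grid row by row in increasing a, and left to right within a row: each cell's successors are then already labelled.
      b=0  b=1  b=2  b=3  b=4  b=5
a=0:    L    L    L    W    W    W
a=1:    W    W    W    L    L    L
a=2:    L    L    L    W    W    W
a=3:    W    W    W    L    L    L
Cells with no legal move (terminal, hence L): (0,0), (0,1), (0,2).
The remaining L cells, each justified by listing all of its moves:
(1,3): only reaches (0,3)(W), (1,0)(W), all W → L
(1,4): only reaches (0,4)(W), (1,1)(W), (1,0)(W), all W → L
(1,5): only reaches (0,5)(W), (1,2)(W), (1,1)(W), all W → L
(2,0): only reaches (1,0)(W), which is W → L
(2,1): only reaches (1,1)(W), which is W → L
(2,2): only reaches (1,2)(W), which is W → L
(3,3): only reaches (2,3)(W), (3,0)(W), all W → L
(3,4): only reaches (2,4)(W), (3,1)(W), (3,0)(W), all W → L
(3,5): only reaches (2,5)(W), (3,2)(W), (3,1)(W), all W → L
Every other cell has at least one move into one of the L cells above, so it is W.
Every move from (3,5) reaches a W position, so the mover loses.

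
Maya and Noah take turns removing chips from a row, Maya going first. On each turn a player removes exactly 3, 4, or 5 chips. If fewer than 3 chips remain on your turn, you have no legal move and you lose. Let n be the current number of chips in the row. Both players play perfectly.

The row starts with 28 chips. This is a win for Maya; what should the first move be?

Remove 3, leaving 25.

Compute win/loss labels from the base case upward. A position with no move is L. Any other position is W if it can reach an L in one move, else L.
n=0: no move → L
n=1: no move → L
n=2: no move → L
n=3: reaches L-position 0 → W
n=4: reaches L-position 1 → W
n=5: reaches L-position 2 → W
n=6: reaches L-position 2 → W
n=7: reaches L-position 2 → W
n=8: only reaches 5(W), 4(W), 3(W), all W → L
n=9: only reaches 6(W), 5(W), 4(W), all W → L
n=10: only reaches 7(W), 6(W), 5(W), all W → L
n=11: reaches L-position 8 → W
n=12: reaches L-position 9 → W
n=13: reaches L-position 10 → W
n=14: reaches L-position 10 → W
n=15: reaches L-position 10 → W
n=16: only reaches 13(W), 12(W), 11(W), all W → L
n=17: only reaches 14(W), 13(W), 12(W), all W → L
n=18: only reaches 15(W), 14(W), 13(W), all W → L
n=19: reaches L-position 16 → W
n=20: reaches L-position 17 → W
n=21: reaches L-position 18 → W
n=22: reaches L-position 18 → W
n=23: reaches L-position 18 → W
n=24: only reaches 21(W), 20(W), 19(W), all W → L
n=25: only reaches 22(W), 21(W), 20(W), all W → L
n=26: only reaches 23(W), 22(W), 21(W), all W → L
n=27: reaches L-position 24 → W
n=28: reaches L-position 25 → W
From 28, the L positions reachable in one move are: 25, 24. Any move reaching one of these is winning.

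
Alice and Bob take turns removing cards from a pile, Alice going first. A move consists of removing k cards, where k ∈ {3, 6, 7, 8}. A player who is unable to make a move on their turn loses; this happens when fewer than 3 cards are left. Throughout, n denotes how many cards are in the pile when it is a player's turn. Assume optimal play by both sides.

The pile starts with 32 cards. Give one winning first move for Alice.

Classify positions by backward induction: terminal positions (no move available) are L. From any other position, the mover wins iff some move reaches an L.
n=0: no move → L
n=1: no move → L
n=2: no move → L
n=3: →0(L), so W
n=4: →1(L), so W
n=5: →2(L), so W
n=6: →0(L), so W
n=7: →1(L), so W
n=8: →2(L), so W
n=9: →2(L), so W
n=10: →2(L), so W
n=11: →8(W), 5(W), 4(W), 3(W) — all W, so L
n=12: →9(W), 6(W), 5(W), 4(W) — all W, so L
n=13: →10(W), 7(W), 6(W), 5(W) — all W, so L
n=14: →11(L), so W
n=15: →12(L), so W
n=16: →13(L), so W
n=17: →11(L), so W
n=18: →12(L), so W
n=19: →13(L), so W
n=20: →13(L), so W
n=21: →13(L), so W
n=22: →19(W), 16(W), 15(W), 14(W) — all W, so L
n=23: →20(W), 17(W), 16(W), 15(W) — all W, so L
n=24: →21(W), 18(W), 17(W), 16(W) — all W, so L
n=25: →22(L), so W
n=26: →23(L), so W
n=27: →24(L), so W
n=28: →22(L), so W
n=29: →23(L), so W
n=30: →24(L), so W
n=31: →24(L), so W
n=32: →24(L), so W
From 32, the L positions reachable in one move are: 24.

Remove 8, leaving 24.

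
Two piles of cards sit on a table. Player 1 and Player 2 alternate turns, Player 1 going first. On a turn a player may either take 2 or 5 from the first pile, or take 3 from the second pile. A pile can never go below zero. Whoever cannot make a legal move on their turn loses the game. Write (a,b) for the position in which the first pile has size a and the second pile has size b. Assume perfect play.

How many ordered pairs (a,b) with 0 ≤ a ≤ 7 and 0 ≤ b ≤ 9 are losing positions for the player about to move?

36

Classify positions by backward induction: terminal positions (no move available) are L. From any other position, the mover wins iff some move reaches an L.
Every move lowers a or b (never raises either), so fill the grid row by row in increasing a, and left to right within a row: each cell's successors are then already labelled.
      b=0  b=1  b=2  b=3  b=4  b=5  b=6  b=7  b=8  b=9
a=0:    L    L    L    W    W    W    L    L    L    W
a=1:    L    L    L    W    W    W    L    L    L    W
a=2:    W    W    W    L    L    L    W    W    W    L
a=3:    W    W    W    L    L    L    W    W    W    L
a=4:    L    L    L    W    W    W    L    L    L    W
a=5:    W    W    W    W    W    W    W    W    W    W
a=6:    W    W    W    L    L    L    W    W    W    L
a=7:    L    L    L    W    W    W    L    L    L    W
Cells with no legal move (terminal, hence L): (0,0), (0,1), (0,2), (1,0), (1,1), (1,2).
The remaining L cells, each justified by listing all of its moves:
(0,6): the only move is to (0,3)(W), a W ⇒ L
(0,7): the only move is to (0,4)(W), a W ⇒ L
(0,8): the only move is to (0,5)(W), a W ⇒ L
(1,6): the only move is to (1,3)(W), a W ⇒ L
(1,7): the only move is to (1,4)(W), a W ⇒ L
(1,8): the only move is to (1,5)(W), a W ⇒ L
(2,3): moves to (0,3)(W), (2,0)(W); every one is W ⇒ L
(2,4): moves to (0,4)(W), (2,1)(W); every one is W ⇒ L
(2,5): moves to (0,5)(W), (2,2)(W); every one is W ⇒ L
(2,9): moves to (0,9)(W), (2,6)(W); every one is W ⇒ L
(3,3): moves to (1,3)(W), (3,0)(W); every one is W ⇒ L
(3,4): moves to (1,4)(W), (3,1)(W); every one is W ⇒ L
(3,5): moves to (1,5)(W), (3,2)(W); every one is W ⇒ L
(3,9): moves to (1,9)(W), (3,6)(W); every one is W ⇒ L
(4,0): the only move is to (2,0)(W), a W ⇒ L
(4,1): the only move is to (2,1)(W), a W ⇒ L
(4,2): the only move is to (2,2)(W), a W ⇒ L
(4,6): moves to (2,6)(W), (4,3)(W); every one is W ⇒ L
(4,7): moves to (2,7)(W), (4,4)(W); every one is W ⇒ L
(4,8): moves to (2,8)(W), (4,5)(W); every one is W ⇒ L
(6,3): moves to (4,3)(W), (1,3)(W), (6,0)(W); every one is W ⇒ L
(6,4): moves to (4,4)(W), (1,4)(W), (6,1)(W); every one is W ⇒ L
(6,5): moves to (4,5)(W), (1,5)(W), (6,2)(W); every one is W ⇒ L
(6,9): moves to (4,9)(W), (1,9)(W), (6,6)(W); every one is W ⇒ L
(7,0): moves to (5,0)(W), (2,0)(W); every one is W ⇒ L
(7,1): moves to (5,1)(W), (2,1)(W); every one is W ⇒ L
(7,2): moves to (5,2)(W), (2,2)(W); every one is W ⇒ L
(7,6): moves to (5,6)(W), (2,6)(W), (7,3)(W); every one is W ⇒ L
(7,7): moves to (5,7)(W), (2,7)(W), (7,4)(W); every one is W ⇒ L
(7,8): moves to (5,8)(W), (2,8)(W), (7,5)(W); every one is W ⇒ L
Every other cell has at least one move into one of the L cells above, so it is W.
L cells per row: a=0: 6, a=1: 6, a=2: 4, a=3: 4, a=4: 6, a=5: 0, a=6: 4, a=7: 6; total 36.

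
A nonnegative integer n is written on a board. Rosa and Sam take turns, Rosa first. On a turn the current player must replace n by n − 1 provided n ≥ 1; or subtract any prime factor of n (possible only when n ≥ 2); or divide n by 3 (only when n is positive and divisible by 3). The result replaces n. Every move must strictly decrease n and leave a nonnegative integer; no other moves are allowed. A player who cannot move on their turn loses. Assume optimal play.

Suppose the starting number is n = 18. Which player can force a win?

Sam wins.

Positions with no move are L. A position that does have a move is losing for the player to move precisely when every available move leads to a winning position for the opponent. Fill in the labels:
n=0: no move → L
n=1: →0(L), so W
n=2: →0(L), so W
n=3: →0(L), so W
n=4: →2(W), 3(W) — all W, so L
n=5: →0(L), so W
n=6: →4(L), so W
n=7: →0(L), so W
n=8: →6(W), 7(W) — all W, so L
n=9: →8(L), so W
n=10: →8(L), so W
n=11: →0(L), so W
n=12: →4(L), so W
n=13: →0(L), so W
n=14: →7(W), 12(W), 13(W) — all W, so L
n=15: →14(L), so W
n=16: →14(L), so W
n=17: →0(L), so W
n=18: →6(W), 15(W), 16(W), 17(W) — all W, so L
Every move from 18 reaches a W position, so the mover loses.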